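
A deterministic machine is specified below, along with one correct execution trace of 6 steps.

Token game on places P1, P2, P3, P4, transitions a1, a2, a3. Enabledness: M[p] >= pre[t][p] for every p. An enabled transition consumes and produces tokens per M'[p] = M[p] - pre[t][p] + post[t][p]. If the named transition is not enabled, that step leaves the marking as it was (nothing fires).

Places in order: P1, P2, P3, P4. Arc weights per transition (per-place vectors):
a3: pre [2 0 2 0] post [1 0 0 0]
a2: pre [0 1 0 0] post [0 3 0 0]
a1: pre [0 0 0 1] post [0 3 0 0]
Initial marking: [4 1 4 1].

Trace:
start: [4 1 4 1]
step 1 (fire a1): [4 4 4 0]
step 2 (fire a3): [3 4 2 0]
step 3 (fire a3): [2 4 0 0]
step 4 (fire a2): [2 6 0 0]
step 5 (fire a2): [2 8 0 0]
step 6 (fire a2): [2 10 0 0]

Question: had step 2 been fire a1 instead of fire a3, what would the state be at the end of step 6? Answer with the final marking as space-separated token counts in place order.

(re-executing from step 2 with the substitution; state before step 2: [4 4 4 0])
step 2 (fire a1): [4 4 4 0]
step 3 (fire a3): [3 4 2 0]
step 4 (fire a2): [3 6 2 0]
step 5 (fire a2): [3 8 2 0]
step 6 (fire a2): [3 10 2 0]

3 10 2 0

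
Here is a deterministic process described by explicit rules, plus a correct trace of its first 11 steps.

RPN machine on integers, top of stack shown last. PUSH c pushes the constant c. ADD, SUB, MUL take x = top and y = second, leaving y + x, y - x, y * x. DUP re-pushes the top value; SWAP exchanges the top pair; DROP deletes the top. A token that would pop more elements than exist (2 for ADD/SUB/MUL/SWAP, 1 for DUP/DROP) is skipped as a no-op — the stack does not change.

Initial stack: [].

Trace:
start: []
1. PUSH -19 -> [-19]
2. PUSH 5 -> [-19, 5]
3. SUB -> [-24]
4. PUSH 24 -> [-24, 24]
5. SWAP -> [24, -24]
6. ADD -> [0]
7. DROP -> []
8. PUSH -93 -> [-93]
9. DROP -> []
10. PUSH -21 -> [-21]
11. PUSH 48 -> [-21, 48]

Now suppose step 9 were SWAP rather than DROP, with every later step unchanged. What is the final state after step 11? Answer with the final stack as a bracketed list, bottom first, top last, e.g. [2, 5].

[-93, -21, 48]

(re-executing from step 9 with the substitution; state before step 9: [-93])
9. SWAP -> [-93]
10. PUSH -21 -> [-93, -21]
11. PUSH 48 -> [-93, -21, 48]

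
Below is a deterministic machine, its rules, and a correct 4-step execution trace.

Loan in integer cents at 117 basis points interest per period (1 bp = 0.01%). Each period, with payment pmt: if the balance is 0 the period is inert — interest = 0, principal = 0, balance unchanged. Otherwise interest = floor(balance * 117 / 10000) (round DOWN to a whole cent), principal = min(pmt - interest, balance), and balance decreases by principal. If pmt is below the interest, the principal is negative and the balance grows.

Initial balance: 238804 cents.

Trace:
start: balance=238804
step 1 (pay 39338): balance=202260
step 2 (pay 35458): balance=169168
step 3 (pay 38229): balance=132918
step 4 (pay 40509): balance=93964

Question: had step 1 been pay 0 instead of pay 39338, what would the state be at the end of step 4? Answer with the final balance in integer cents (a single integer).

134698

(re-executing from step 1 with the substitution; state before step 1: balance=238804)
step 1 (pay 0): balance=241598
step 2 (pay 35458): balance=208966
step 3 (pay 38229): balance=173181
step 4 (pay 40509): balance=134698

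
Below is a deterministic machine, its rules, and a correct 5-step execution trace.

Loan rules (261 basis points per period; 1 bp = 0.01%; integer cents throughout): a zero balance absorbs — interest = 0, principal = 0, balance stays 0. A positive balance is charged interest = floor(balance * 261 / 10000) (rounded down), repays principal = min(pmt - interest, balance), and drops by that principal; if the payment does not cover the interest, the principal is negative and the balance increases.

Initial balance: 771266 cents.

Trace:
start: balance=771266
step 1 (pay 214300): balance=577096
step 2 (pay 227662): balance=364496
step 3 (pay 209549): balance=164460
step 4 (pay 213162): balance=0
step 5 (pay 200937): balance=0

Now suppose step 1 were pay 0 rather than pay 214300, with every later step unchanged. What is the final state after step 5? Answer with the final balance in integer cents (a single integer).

0

(re-executing from step 1 with the substitution; state before step 1: balance=771266)
step 1 (pay 0): balance=791396
step 2 (pay 227662): balance=584389
step 3 (pay 209549): balance=390092
step 4 (pay 213162): balance=187111
step 5 (pay 200937): balance=0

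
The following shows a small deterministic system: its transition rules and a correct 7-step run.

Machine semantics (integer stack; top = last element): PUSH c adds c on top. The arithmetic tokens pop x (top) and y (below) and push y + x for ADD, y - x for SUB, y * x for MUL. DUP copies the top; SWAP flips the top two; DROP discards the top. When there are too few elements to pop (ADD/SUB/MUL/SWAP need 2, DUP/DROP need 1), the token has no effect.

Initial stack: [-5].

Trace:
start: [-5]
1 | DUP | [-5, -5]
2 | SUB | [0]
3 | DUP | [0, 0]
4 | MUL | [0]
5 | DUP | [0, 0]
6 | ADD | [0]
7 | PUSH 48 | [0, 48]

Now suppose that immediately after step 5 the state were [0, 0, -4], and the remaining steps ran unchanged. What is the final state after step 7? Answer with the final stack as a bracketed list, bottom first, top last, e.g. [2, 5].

[0, -4, 48]

state after step 5 := [0, 0, -4]
6 | ADD | [0, -4]
7 | PUSH 48 | [0, -4, 48]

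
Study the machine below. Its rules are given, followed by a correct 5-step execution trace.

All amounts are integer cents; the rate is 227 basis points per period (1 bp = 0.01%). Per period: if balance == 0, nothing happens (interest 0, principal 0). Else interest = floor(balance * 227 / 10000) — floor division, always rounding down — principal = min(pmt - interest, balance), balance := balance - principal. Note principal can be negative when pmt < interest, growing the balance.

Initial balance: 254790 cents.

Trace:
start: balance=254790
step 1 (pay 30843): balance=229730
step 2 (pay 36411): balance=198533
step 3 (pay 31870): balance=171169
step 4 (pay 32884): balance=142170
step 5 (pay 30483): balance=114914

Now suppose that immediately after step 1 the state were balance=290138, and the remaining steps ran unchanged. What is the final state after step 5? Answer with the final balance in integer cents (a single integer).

state after step 1 := balance=290138
step 2 (pay 36411): balance=260313
step 3 (pay 31870): balance=234352
step 4 (pay 32884): balance=206787
step 5 (pay 30483): balance=180998

180998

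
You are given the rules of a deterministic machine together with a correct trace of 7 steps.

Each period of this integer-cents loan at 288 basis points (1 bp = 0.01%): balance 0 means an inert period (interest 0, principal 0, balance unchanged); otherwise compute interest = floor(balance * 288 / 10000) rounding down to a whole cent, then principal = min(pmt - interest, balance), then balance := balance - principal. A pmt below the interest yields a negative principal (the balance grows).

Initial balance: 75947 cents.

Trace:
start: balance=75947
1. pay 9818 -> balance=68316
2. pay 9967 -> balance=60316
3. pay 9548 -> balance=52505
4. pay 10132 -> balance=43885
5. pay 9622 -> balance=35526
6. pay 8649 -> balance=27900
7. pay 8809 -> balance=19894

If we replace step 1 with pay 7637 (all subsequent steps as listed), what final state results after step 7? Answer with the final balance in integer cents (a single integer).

(re-executing from step 1 with the substitution; state before step 1: balance=75947)
1. pay 7637 -> balance=70497
2. pay 9967 -> balance=62560
3. pay 9548 -> balance=54813
4. pay 10132 -> balance=46259
5. pay 9622 -> balance=37969
6. pay 8649 -> balance=30413
7. pay 8809 -> balance=22479

22479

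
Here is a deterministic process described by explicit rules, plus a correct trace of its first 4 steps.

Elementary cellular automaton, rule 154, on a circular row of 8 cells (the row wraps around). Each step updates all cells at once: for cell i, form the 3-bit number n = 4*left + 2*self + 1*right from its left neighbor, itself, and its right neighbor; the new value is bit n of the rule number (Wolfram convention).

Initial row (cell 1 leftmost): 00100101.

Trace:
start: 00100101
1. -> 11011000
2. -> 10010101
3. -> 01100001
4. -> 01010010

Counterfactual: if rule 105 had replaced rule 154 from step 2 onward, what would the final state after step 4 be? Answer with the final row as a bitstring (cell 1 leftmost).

10101111

(re-executing steps 2..4 under rule 105; state before step 2: 11011000)
2. -> 11111010
3. -> 10001101
4. -> 10101111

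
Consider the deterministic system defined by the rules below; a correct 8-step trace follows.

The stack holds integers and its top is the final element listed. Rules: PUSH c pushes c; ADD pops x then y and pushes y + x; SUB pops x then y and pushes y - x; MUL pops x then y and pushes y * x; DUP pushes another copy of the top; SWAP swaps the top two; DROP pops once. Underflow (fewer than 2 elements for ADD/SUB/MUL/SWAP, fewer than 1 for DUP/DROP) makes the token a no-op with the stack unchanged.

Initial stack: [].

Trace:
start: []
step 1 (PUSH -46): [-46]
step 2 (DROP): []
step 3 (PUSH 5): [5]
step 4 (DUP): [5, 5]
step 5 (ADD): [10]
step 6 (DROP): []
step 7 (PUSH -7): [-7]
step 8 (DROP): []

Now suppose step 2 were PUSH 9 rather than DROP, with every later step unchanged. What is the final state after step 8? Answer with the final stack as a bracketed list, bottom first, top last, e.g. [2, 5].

(re-executing from step 2 with the substitution; state before step 2: [-46])
step 2 (PUSH 9): [-46, 9]
step 3 (PUSH 5): [-46, 9, 5]
step 4 (DUP): [-46, 9, 5, 5]
step 5 (ADD): [-46, 9, 10]
step 6 (DROP): [-46, 9]
step 7 (PUSH -7): [-46, 9, -7]
step 8 (DROP): [-46, 9]

[-46, 9]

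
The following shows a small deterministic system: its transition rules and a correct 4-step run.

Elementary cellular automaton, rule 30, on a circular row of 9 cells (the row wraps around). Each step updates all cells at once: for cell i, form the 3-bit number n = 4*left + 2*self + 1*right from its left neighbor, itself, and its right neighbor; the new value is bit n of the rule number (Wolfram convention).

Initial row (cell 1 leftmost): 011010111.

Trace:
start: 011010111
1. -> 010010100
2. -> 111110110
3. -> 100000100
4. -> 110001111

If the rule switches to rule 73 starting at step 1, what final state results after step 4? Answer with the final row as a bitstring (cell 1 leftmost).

011010101

(re-executing steps 1..4 under rule 73; state before step 1: 011010111)
1. -> 011000101
2. -> 011010000
3. -> 011000111
4. -> 011010101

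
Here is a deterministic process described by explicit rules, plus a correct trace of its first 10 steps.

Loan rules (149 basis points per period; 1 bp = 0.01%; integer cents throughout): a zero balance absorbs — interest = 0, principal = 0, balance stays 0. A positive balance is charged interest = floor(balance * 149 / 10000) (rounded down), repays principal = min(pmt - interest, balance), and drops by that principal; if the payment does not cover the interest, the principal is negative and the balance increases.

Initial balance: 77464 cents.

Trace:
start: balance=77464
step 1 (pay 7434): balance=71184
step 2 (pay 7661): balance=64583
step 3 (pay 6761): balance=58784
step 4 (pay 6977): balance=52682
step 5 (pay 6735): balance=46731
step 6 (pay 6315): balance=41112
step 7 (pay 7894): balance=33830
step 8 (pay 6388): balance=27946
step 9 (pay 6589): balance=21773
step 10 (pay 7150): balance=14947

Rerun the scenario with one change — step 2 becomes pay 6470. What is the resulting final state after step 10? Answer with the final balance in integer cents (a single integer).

16288

(re-executing from step 2 with the substitution; state before step 2: balance=71184)
step 2 (pay 6470): balance=65774
step 3 (pay 6761): balance=59993
step 4 (pay 6977): balance=53909
step 5 (pay 6735): balance=47977
step 6 (pay 6315): balance=42376
step 7 (pay 7894): balance=35113
step 8 (pay 6388): balance=29248
step 9 (pay 6589): balance=23094
step 10 (pay 7150): balance=16288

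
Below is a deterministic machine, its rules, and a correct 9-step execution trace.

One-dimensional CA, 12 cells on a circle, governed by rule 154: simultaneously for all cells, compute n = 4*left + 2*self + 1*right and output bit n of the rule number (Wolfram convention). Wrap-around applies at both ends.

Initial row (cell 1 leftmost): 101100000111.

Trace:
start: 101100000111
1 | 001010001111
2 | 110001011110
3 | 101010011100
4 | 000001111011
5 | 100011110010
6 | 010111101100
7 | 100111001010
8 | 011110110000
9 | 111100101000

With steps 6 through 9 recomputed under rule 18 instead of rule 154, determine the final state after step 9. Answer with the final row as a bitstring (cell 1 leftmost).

100000000010

(re-executing steps 6..9 under rule 18; state before step 6: 100011110010)
6 | 010100001100
7 | 100010010010
8 | 010101101100
9 | 100000000010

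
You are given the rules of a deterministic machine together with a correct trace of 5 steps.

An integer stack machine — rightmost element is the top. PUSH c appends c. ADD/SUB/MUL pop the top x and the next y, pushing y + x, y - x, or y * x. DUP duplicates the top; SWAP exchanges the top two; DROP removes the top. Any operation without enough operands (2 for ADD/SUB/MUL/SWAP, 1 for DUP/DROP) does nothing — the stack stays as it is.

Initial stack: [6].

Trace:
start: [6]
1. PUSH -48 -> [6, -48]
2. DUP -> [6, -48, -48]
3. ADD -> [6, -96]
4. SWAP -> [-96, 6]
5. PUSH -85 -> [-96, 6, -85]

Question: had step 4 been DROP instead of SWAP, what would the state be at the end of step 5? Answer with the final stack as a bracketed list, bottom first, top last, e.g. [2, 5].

[6, -85]

(re-executing from step 4 with the substitution; state before step 4: [6, -96])
4. DROP -> [6]
5. PUSH -85 -> [6, -85]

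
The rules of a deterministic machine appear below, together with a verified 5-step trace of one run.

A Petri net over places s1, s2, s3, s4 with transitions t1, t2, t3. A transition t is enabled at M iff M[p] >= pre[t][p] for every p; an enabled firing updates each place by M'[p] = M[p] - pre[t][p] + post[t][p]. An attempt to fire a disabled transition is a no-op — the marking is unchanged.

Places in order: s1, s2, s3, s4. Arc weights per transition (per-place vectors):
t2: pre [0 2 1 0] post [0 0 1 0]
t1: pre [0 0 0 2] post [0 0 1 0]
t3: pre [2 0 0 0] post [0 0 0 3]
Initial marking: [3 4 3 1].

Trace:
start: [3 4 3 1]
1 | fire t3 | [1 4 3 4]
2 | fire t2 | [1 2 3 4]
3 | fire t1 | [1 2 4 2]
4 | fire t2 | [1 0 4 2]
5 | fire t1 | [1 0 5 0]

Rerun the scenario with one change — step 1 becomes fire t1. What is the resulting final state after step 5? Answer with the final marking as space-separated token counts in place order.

(re-executing from step 1 with the substitution; state before step 1: [3 4 3 1])
1 | fire t1 | [3 4 3 1]
2 | fire t2 | [3 2 3 1]
3 | fire t1 | [3 2 3 1]
4 | fire t2 | [3 0 3 1]
5 | fire t1 | [3 0 3 1]

3 0 3 1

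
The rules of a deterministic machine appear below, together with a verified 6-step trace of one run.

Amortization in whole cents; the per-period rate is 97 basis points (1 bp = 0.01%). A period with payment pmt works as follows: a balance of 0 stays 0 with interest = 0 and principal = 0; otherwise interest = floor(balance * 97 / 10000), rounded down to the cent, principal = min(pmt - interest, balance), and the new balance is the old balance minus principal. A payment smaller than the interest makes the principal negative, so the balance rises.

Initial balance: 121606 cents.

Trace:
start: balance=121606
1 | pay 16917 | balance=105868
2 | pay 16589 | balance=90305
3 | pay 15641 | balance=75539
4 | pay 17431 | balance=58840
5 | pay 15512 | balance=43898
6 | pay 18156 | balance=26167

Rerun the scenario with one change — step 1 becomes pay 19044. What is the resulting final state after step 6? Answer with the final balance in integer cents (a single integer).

(re-executing from step 1 with the substitution; state before step 1: balance=121606)
1 | pay 19044 | balance=103741
2 | pay 16589 | balance=88158
3 | pay 15641 | balance=73372
4 | pay 17431 | balance=56652
5 | pay 15512 | balance=41689
6 | pay 18156 | balance=23937

23937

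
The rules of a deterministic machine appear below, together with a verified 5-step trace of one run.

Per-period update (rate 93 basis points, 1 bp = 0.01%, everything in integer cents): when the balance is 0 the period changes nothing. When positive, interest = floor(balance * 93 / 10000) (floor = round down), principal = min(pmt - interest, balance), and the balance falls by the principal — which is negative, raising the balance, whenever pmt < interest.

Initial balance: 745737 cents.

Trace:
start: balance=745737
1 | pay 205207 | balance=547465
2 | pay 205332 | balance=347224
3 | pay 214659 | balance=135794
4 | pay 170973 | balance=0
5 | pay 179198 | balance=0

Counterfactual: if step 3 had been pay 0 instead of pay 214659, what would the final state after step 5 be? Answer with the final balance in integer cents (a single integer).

5240

(re-executing from step 3 with the substitution; state before step 3: balance=347224)
3 | pay 0 | balance=350453
4 | pay 170973 | balance=182739
5 | pay 179198 | balance=5240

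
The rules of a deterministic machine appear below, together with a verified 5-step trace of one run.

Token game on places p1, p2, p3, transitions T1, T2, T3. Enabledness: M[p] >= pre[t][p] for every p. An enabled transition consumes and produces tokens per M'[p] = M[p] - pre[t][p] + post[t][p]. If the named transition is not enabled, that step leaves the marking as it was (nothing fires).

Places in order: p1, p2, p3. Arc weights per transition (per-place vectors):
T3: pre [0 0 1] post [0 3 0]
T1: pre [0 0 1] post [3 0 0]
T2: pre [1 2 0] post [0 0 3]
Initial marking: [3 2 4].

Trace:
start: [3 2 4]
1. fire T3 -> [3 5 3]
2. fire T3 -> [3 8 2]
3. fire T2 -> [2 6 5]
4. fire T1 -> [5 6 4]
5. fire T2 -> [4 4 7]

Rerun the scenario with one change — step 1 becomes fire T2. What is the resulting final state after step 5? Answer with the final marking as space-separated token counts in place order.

4 1 8

(re-executing from step 1 with the substitution; state before step 1: [3 2 4])
1. fire T2 -> [2 0 7]
2. fire T3 -> [2 3 6]
3. fire T2 -> [1 1 9]
4. fire T1 -> [4 1 8]
5. fire T2 -> [4 1 8]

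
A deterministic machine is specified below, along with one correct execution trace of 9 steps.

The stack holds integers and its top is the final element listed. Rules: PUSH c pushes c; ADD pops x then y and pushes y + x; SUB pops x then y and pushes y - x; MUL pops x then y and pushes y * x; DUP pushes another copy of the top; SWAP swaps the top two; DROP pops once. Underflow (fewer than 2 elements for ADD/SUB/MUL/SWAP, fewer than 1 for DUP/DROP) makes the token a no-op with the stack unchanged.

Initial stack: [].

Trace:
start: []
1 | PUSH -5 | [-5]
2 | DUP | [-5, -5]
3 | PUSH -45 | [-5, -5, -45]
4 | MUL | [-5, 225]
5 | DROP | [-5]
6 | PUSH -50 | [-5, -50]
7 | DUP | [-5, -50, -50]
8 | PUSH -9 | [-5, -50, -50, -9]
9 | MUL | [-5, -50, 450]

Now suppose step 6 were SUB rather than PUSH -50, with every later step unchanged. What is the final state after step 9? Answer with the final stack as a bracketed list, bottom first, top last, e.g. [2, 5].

(re-executing from step 6 with the substitution; state before step 6: [-5])
6 | SUB | [-5]
7 | DUP | [-5, -5]
8 | PUSH -9 | [-5, -5, -9]
9 | MUL | [-5, 45]

[-5, 45]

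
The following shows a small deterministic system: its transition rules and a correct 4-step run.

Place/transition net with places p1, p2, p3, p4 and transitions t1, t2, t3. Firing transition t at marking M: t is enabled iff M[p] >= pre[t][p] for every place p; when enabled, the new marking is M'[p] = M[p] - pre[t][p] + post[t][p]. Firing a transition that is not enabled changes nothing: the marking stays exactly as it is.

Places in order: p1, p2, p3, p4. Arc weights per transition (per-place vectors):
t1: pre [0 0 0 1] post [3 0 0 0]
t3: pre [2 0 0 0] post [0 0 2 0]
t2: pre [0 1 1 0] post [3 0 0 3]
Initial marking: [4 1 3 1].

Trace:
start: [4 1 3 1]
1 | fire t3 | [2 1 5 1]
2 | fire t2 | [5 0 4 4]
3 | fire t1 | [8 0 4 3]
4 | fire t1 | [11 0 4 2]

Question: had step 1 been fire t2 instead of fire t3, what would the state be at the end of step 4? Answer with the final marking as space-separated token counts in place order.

13 0 2 2

(re-executing from step 1 with the substitution; state before step 1: [4 1 3 1])
1 | fire t2 | [7 0 2 4]
2 | fire t2 | [7 0 2 4]
3 | fire t1 | [10 0 2 3]
4 | fire t1 | [13 0 2 2]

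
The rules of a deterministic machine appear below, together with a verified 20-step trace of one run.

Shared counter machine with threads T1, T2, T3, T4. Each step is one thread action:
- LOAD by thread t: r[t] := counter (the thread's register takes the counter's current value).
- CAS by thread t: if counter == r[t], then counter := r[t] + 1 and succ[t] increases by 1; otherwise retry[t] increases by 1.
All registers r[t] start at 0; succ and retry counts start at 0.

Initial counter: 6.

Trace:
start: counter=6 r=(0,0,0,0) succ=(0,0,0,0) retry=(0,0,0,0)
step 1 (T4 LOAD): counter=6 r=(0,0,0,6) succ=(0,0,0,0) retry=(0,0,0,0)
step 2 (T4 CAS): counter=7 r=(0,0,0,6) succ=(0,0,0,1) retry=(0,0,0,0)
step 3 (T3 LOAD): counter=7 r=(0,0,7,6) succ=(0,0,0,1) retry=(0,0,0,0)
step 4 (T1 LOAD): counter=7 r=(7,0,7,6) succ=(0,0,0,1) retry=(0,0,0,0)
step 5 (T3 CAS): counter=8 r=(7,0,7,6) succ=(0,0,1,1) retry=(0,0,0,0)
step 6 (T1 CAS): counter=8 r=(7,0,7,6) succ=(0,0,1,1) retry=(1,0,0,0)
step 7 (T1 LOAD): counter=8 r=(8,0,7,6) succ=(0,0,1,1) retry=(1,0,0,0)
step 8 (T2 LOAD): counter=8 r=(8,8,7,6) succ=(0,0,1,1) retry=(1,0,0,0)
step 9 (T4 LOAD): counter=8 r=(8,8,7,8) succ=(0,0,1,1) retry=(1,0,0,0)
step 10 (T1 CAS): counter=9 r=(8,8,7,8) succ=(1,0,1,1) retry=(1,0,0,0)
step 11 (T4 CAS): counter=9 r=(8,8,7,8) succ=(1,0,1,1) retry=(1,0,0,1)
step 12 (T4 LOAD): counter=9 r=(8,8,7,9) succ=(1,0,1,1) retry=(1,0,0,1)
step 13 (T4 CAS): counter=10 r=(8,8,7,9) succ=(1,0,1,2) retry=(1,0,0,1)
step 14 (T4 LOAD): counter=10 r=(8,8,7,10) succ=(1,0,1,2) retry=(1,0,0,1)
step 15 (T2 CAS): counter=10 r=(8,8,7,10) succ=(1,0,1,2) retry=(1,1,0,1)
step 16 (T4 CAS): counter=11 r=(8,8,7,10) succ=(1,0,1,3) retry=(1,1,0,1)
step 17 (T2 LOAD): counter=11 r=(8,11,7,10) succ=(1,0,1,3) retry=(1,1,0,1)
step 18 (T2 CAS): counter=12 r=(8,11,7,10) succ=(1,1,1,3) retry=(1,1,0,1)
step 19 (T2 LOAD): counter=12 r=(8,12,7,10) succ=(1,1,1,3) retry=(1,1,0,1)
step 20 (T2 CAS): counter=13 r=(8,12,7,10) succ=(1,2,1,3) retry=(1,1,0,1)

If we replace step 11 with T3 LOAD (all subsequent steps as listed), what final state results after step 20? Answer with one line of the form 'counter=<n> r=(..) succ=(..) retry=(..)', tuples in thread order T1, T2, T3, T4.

(re-executing from step 11 with the substitution; state before step 11: counter=9 r=(8,8,7,8) succ=(1,0,1,1) retry=(1,0,0,0))
step 11 (T3 LOAD): counter=9 r=(8,8,9,8) succ=(1,0,1,1) retry=(1,0,0,0)
step 12 (T4 LOAD): counter=9 r=(8,8,9,9) succ=(1,0,1,1) retry=(1,0,0,0)
step 13 (T4 CAS): counter=10 r=(8,8,9,9) succ=(1,0,1,2) retry=(1,0,0,0)
step 14 (T4 LOAD): counter=10 r=(8,8,9,10) succ=(1,0,1,2) retry=(1,0,0,0)
step 15 (T2 CAS): counter=10 r=(8,8,9,10) succ=(1,0,1,2) retry=(1,1,0,0)
step 16 (T4 CAS): counter=11 r=(8,8,9,10) succ=(1,0,1,3) retry=(1,1,0,0)
step 17 (T2 LOAD): counter=11 r=(8,11,9,10) succ=(1,0,1,3) retry=(1,1,0,0)
step 18 (T2 CAS): counter=12 r=(8,11,9,10) succ=(1,1,1,3) retry=(1,1,0,0)
step 19 (T2 LOAD): counter=12 r=(8,12,9,10) succ=(1,1,1,3) retry=(1,1,0,0)
step 20 (T2 CAS): counter=13 r=(8,12,9,10) succ=(1,2,1,3) retry=(1,1,0,0)

counter=13 r=(8,12,9,10) succ=(1,2,1,3) retry=(1,1,0,0)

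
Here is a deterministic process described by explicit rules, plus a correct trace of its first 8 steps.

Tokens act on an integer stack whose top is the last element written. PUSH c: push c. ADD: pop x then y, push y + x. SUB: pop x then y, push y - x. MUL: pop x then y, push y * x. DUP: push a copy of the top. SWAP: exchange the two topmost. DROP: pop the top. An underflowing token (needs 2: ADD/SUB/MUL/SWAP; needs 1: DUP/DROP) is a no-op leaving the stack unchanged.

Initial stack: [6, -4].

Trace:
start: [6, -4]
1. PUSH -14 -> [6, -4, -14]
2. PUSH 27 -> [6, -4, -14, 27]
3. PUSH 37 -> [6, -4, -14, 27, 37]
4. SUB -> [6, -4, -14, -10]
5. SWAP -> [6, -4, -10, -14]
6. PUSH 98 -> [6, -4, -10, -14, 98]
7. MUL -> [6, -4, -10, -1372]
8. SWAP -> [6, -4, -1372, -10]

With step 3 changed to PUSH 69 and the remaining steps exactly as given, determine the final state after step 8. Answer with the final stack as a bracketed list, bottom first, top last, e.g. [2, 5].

[6, -4, -1372, -42]

(re-executing from step 3 with the substitution; state before step 3: [6, -4, -14, 27])
3. PUSH 69 -> [6, -4, -14, 27, 69]
4. SUB -> [6, -4, -14, -42]
5. SWAP -> [6, -4, -42, -14]
6. PUSH 98 -> [6, -4, -42, -14, 98]
7. MUL -> [6, -4, -42, -1372]
8. SWAP -> [6, -4, -1372, -42]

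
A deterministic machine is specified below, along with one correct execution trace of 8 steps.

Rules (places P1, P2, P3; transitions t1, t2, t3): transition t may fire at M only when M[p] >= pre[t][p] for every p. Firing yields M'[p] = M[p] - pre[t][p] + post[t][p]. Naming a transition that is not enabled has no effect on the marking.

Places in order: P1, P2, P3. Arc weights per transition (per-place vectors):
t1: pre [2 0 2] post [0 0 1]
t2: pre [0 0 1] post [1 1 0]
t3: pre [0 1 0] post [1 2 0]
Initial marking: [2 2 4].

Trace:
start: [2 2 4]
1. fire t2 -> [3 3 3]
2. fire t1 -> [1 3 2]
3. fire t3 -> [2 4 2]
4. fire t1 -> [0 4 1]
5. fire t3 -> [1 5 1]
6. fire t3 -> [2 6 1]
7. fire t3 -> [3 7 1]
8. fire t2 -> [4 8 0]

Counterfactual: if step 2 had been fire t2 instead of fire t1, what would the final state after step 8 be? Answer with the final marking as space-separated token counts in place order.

(re-executing from step 2 with the substitution; state before step 2: [3 3 3])
2. fire t2 -> [4 4 2]
3. fire t3 -> [5 5 2]
4. fire t1 -> [3 5 1]
5. fire t3 -> [4 6 1]
6. fire t3 -> [5 7 1]
7. fire t3 -> [6 8 1]
8. fire t2 -> [7 9 0]

7 9 0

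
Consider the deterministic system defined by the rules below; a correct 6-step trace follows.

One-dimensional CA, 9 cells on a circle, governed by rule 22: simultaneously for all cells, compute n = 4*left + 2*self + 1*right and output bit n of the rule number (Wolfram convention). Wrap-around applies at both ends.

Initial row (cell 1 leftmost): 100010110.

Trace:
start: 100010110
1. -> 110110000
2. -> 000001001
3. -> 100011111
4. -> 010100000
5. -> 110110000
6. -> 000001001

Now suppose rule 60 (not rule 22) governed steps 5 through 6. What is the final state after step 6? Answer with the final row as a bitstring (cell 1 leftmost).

(re-executing steps 5..6 under rule 60; state before step 5: 010100000)
5. -> 011110000
6. -> 010001000

010001000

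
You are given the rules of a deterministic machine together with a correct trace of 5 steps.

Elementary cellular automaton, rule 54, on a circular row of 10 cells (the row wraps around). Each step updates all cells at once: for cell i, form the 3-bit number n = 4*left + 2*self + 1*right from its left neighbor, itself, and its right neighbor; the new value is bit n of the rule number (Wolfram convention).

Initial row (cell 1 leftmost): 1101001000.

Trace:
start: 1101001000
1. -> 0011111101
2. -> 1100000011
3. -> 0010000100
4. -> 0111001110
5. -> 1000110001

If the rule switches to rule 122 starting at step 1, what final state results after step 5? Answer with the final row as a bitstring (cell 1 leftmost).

0111111100

(re-executing steps 1..5 under rule 122; state before step 1: 1101001000)
1. -> 1110110101
2. -> 0011111011
3. -> 1110001111
4. -> 0011011000
5. -> 0111111100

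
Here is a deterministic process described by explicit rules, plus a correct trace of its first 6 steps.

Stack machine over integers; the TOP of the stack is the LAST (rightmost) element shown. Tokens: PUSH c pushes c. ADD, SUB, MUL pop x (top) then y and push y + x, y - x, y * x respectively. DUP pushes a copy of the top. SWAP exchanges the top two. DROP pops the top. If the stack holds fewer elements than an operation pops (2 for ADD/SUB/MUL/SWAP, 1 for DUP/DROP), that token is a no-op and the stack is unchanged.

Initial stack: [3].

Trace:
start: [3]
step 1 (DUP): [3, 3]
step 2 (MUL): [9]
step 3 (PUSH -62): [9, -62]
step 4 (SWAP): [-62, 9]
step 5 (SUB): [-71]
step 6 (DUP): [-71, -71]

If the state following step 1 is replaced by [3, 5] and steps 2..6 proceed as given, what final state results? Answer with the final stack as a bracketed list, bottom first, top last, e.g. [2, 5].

state after step 1 := [3, 5]
step 2 (MUL): [15]
step 3 (PUSH -62): [15, -62]
step 4 (SWAP): [-62, 15]
step 5 (SUB): [-77]
step 6 (DUP): [-77, -77]

[-77, -77]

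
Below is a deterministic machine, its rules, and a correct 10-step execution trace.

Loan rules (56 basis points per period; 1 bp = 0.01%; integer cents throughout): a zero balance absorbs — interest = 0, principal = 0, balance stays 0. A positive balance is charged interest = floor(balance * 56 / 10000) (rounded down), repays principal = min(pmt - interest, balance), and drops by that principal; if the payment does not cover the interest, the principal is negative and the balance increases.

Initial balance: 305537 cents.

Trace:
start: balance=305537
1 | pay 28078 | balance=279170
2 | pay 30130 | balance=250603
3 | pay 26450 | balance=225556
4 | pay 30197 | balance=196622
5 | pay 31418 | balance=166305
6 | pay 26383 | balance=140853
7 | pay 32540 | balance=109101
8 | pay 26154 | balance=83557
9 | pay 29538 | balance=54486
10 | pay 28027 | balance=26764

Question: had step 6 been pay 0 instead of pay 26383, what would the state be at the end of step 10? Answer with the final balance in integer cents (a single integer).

53744

(re-executing from step 6 with the substitution; state before step 6: balance=166305)
6 | pay 0 | balance=167236
7 | pay 32540 | balance=135632
8 | pay 26154 | balance=110237
9 | pay 29538 | balance=81316
10 | pay 28027 | balance=53744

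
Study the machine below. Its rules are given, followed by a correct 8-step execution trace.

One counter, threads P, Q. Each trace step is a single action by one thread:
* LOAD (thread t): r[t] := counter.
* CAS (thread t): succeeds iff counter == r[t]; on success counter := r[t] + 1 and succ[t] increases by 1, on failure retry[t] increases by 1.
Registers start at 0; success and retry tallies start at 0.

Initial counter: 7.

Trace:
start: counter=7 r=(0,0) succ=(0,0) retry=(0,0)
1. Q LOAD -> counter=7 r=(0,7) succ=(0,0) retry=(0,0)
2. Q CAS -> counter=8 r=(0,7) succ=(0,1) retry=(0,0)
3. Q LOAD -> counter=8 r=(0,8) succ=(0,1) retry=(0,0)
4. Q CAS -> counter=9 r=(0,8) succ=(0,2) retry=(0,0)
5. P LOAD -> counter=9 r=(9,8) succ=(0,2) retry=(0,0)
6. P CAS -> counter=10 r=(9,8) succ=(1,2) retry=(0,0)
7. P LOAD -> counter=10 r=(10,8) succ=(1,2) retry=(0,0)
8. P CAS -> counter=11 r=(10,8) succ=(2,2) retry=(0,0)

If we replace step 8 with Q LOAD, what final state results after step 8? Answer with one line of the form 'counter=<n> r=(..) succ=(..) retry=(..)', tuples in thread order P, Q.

(re-executing from step 8 with the substitution; state before step 8: counter=10 r=(10,8) succ=(1,2) retry=(0,0))
8. Q LOAD -> counter=10 r=(10,10) succ=(1,2) retry=(0,0)

counter=10 r=(10,10) succ=(1,2) retry=(0,0)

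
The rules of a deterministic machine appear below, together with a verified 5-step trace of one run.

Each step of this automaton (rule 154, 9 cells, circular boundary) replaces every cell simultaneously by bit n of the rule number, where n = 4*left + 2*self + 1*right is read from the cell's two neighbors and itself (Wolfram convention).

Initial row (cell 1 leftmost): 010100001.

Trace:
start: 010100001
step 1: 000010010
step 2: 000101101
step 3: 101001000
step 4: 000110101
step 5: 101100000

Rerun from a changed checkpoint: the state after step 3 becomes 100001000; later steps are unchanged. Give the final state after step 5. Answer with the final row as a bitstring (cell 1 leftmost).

001100000

state after step 3 := 100001000
step 4: 010010101
step 5: 001100000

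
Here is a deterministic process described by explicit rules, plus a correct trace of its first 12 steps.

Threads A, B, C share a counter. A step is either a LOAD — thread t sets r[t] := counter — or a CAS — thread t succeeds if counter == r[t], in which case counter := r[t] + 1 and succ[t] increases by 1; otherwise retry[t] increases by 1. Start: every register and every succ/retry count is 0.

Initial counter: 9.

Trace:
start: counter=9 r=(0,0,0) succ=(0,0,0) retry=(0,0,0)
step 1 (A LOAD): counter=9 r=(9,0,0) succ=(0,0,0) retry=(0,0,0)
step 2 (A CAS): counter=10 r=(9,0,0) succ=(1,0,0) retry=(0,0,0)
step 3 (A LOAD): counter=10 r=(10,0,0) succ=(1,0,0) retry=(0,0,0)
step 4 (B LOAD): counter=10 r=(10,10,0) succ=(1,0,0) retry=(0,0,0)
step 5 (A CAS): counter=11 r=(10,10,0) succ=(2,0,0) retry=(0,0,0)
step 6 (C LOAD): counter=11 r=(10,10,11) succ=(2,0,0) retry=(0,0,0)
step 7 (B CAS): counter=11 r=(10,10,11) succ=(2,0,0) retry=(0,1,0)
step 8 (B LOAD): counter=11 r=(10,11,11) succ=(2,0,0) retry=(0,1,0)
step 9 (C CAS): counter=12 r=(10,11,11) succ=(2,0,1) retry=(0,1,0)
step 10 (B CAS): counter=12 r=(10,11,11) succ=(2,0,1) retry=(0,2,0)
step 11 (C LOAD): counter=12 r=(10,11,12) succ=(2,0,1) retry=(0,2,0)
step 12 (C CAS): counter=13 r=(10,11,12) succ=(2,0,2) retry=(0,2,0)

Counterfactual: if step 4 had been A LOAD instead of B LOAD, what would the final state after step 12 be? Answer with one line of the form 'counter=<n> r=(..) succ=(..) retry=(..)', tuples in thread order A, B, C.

(re-executing from step 4 with the substitution; state before step 4: counter=10 r=(10,0,0) succ=(1,0,0) retry=(0,0,0))
step 4 (A LOAD): counter=10 r=(10,0,0) succ=(1,0,0) retry=(0,0,0)
step 5 (A CAS): counter=11 r=(10,0,0) succ=(2,0,0) retry=(0,0,0)
step 6 (C LOAD): counter=11 r=(10,0,11) succ=(2,0,0) retry=(0,0,0)
step 7 (B CAS): counter=11 r=(10,0,11) succ=(2,0,0) retry=(0,1,0)
step 8 (B LOAD): counter=11 r=(10,11,11) succ=(2,0,0) retry=(0,1,0)
step 9 (C CAS): counter=12 r=(10,11,11) succ=(2,0,1) retry=(0,1,0)
step 10 (B CAS): counter=12 r=(10,11,11) succ=(2,0,1) retry=(0,2,0)
step 11 (C LOAD): counter=12 r=(10,11,12) succ=(2,0,1) retry=(0,2,0)
step 12 (C CAS): counter=13 r=(10,11,12) succ=(2,0,2) retry=(0,2,0)

counter=13 r=(10,11,12) succ=(2,0,2) retry=(0,2,0)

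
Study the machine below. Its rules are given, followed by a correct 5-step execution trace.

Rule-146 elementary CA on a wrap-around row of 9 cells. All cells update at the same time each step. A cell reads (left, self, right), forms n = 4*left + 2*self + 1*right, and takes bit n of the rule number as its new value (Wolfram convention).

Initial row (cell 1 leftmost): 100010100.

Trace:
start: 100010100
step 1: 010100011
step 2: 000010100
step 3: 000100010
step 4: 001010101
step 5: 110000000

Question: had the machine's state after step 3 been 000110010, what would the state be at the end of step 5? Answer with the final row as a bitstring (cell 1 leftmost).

110110000

state after step 3 := 000110010
step 4: 001001101
step 5: 110110000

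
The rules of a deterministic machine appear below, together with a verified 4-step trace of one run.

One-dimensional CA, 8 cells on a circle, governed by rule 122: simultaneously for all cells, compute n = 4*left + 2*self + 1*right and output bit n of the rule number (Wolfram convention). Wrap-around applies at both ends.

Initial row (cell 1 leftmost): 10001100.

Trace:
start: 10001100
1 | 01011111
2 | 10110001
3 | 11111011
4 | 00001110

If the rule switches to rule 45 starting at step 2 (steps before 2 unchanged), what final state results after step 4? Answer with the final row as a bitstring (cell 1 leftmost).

10110101

(re-executing steps 2..4 under rule 45; state before step 2: 01011111)
2 | 11110000
3 | 10000110
4 | 10110101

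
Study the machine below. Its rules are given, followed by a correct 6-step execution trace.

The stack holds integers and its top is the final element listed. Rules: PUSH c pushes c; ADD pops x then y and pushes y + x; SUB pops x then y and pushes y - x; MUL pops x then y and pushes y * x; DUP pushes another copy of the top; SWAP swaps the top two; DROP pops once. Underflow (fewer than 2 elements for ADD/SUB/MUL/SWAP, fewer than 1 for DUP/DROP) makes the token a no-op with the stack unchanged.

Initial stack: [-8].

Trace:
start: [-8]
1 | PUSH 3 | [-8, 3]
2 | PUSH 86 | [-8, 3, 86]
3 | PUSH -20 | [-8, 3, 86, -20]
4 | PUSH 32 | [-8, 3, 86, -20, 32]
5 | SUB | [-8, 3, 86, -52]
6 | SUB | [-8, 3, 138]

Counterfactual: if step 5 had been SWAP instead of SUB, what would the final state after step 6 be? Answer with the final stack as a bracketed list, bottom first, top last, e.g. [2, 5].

[-8, 3, 86, 52]

(re-executing from step 5 with the substitution; state before step 5: [-8, 3, 86, -20, 32])
5 | SWAP | [-8, 3, 86, 32, -20]
6 | SUB | [-8, 3, 86, 52]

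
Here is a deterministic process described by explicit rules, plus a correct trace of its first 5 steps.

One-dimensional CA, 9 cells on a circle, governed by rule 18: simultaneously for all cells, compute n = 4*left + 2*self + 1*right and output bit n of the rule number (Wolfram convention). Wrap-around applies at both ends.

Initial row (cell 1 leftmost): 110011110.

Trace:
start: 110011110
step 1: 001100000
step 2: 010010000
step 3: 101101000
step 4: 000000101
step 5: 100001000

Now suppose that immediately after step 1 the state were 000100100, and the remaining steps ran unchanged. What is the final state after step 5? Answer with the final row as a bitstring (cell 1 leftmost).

010100101

state after step 1 := 000100100
step 2: 001011010
step 3: 010000001
step 4: 001000010
step 5: 010100101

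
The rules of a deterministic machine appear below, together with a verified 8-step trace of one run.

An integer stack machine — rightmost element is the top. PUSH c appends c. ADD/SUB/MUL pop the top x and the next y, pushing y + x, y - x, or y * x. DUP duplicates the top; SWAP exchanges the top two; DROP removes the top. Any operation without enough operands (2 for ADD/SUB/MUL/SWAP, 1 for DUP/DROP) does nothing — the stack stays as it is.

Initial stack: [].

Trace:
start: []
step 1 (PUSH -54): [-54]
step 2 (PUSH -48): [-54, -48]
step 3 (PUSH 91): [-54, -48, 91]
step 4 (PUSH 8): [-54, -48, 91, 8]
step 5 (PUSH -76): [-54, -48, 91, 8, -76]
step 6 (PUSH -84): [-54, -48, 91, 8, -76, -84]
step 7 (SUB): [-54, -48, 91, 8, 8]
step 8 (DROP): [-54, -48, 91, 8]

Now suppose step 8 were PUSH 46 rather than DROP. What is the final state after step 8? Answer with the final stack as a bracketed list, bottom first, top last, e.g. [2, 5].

[-54, -48, 91, 8, 8, 46]

(re-executing from step 8 with the substitution; state before step 8: [-54, -48, 91, 8, 8])
step 8 (PUSH 46): [-54, -48, 91, 8, 8, 46]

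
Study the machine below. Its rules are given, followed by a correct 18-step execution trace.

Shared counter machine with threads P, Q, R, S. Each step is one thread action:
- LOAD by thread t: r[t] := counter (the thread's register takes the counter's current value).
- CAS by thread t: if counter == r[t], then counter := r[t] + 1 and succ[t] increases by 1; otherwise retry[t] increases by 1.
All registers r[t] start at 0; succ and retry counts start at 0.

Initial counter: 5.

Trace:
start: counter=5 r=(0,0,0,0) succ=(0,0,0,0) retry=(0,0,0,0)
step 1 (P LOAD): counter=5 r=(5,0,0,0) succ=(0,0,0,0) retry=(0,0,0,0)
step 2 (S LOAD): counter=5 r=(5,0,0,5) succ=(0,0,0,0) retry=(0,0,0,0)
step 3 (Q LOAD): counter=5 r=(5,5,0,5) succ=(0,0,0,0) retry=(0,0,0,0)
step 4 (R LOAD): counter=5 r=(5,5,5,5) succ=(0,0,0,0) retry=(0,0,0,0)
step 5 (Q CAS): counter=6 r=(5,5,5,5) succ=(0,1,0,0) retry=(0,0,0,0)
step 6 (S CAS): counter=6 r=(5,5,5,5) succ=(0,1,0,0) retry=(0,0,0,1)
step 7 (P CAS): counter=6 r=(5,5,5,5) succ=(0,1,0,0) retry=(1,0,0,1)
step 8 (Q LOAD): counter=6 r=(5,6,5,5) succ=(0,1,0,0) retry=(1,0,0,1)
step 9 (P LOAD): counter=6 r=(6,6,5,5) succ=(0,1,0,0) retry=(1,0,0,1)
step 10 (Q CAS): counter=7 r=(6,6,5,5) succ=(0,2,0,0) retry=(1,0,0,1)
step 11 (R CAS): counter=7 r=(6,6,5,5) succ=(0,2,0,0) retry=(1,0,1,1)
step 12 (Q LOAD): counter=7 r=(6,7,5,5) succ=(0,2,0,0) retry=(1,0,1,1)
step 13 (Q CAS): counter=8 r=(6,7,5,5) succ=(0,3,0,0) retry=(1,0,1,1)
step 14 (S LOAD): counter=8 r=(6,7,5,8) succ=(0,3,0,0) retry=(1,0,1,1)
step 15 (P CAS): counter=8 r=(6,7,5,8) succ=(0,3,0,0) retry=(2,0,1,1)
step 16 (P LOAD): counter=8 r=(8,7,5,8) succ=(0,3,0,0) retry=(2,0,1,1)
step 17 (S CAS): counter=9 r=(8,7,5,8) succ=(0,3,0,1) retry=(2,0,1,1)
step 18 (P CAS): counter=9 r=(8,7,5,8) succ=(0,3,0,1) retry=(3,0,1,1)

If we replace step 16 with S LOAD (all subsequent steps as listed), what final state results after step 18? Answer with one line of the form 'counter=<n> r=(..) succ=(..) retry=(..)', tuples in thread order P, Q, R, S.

(re-executing from step 16 with the substitution; state before step 16: counter=8 r=(6,7,5,8) succ=(0,3,0,0) retry=(2,0,1,1))
step 16 (S LOAD): counter=8 r=(6,7,5,8) succ=(0,3,0,0) retry=(2,0,1,1)
step 17 (S CAS): counter=9 r=(6,7,5,8) succ=(0,3,0,1) retry=(2,0,1,1)
step 18 (P CAS): counter=9 r=(6,7,5,8) succ=(0,3,0,1) retry=(3,0,1,1)

counter=9 r=(6,7,5,8) succ=(0,3,0,1) retry=(3,0,1,1)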